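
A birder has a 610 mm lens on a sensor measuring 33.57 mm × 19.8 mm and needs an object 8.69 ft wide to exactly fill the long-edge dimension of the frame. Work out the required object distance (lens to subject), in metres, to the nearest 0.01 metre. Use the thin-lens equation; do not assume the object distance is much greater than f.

W: 8.69 ft × 304.8 mm/ft = 2648.71 mm.
Magnification m = w/W = dᵢ/dₒ; combined with 1/f = 1/dₒ + 1/dᵢ this gives dₒ = f·(1 + W/w).
dₒ = 610 mm × (1 + 2648.71/33.57) = 610 × 79.9012 ≈ 48739.707 mm = 48.7397 m.

48.74 m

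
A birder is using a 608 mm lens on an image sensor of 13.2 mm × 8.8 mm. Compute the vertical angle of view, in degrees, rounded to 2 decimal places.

Angle of view α = 2·arctan(h/2f) with h = 8.8 mm and f = 608 mm.
h/2f = 0.00724; arctan(0.00724) ≈ 0.4146°, so α ≈ 0.8293°.

0.83°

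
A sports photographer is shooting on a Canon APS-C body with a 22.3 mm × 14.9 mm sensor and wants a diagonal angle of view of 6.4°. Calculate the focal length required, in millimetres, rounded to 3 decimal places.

239.853 mm

Sensor diagonal = √(22.3² + 14.9²) = √719.3000 ≈ 26.8198 mm.
From α = 2·arctan(d/2f) we get f = d / (2·tan(α/2)).
With d = 26.8198 mm and α/2 = 3.2°, tan(α/2) ≈ 0.05591, so f ≈ 26.8198 / 0.11182 ≈ 239.8534 mm.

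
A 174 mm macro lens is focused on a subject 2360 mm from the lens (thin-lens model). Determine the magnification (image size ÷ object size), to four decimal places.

0.0796×

Thin lens: 1/f = 1/dₒ + 1/dᵢ → 1/dᵢ = 1/174 − 1/2360 = 0.0053234 mm⁻¹, so dᵢ ≈ 187.8500 mm.
Magnification m = dᵢ/dₒ = 187.8500/2360 ≈ 0.07960.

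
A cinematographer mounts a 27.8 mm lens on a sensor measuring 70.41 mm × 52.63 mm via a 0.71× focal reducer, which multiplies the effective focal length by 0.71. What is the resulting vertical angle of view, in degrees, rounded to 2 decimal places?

106.26°

Effective focal length f = 27.8 × 0.71 = 19.738 mm.
α = 2·arctan(52.63 / (2 × 19.738)) = 2·arctan(1.33322) ≈ 106.2553°.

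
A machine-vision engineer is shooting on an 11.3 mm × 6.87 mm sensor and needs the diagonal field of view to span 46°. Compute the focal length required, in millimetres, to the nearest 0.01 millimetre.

15.58 mm

Sensor diagonal = √(11.3² + 6.87²) = √174.8869 ≈ 13.2245 mm.
From α = 2·arctan(d/2f) we get f = d / (2·tan(α/2)).
With d = 13.2245 mm and α/2 = 23°, tan(α/2) ≈ 0.42447, so f ≈ 13.2245 / 0.84895 ≈ 15.5775 mm.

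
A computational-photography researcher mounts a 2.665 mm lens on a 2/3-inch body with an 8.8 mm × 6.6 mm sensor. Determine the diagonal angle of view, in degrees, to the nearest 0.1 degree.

Sensor diagonal = √(8.8² + 6.6²) = √121.0000 ≈ 11.0000 mm.
Angle of view α = 2·arctan(d/2f) with d = 11.0000 mm and f = 2.665 mm.
d/2f = 2.06379; arctan(2.06379) ≈ 64.1477°, so α ≈ 128.2954°.

128.3°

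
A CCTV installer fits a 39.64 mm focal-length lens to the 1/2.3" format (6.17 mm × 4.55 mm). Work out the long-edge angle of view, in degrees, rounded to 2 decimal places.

8.90°

Angle of view α = 2·arctan(w/2f) with w = 6.17 mm and f = 39.64 mm.
w/2f = 0.07783; arctan(0.07783) ≈ 4.4501°, so α ≈ 8.9002°.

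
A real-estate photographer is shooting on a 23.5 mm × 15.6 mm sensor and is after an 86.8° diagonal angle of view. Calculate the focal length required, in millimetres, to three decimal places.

Sensor diagonal = √(23.5² + 15.6²) = √795.6100 ≈ 28.2066 mm.
From α = 2·arctan(d/2f) we get f = d / (2·tan(α/2)).
With d = 28.2066 mm and α/2 = 43.4°, tan(α/2) ≈ 0.94565, so f ≈ 28.2066 / 1.89131 ≈ 14.9138 mm.

14.914 mm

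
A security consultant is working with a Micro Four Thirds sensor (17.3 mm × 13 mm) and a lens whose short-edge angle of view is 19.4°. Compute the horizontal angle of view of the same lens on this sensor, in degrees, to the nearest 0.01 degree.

From the short-edge AOV: f = 13 / (2·tan(9.7°)) = 13 / 0.34187 ≈ 38.0266 mm.
Horizontal AOV = 2·arctan(17.3 / (2 × 38.0266)) = 2·arctan(0.22747) ≈ 25.6303°.

25.63°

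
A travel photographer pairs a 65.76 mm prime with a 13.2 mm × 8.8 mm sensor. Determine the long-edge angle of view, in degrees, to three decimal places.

11.463°

Angle of view α = 2·arctan(w/2f) with w = 13.2 mm and f = 65.76 mm.
w/2f = 0.10036; arctan(0.10036) ≈ 5.7313°, so α ≈ 11.4626°.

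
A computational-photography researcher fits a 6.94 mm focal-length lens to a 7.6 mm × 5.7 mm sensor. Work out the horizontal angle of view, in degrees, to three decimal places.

57.406°

Angle of view α = 2·arctan(w/2f) with w = 7.6 mm and f = 6.94 mm.
w/2f = 0.54755; arctan(0.54755) ≈ 28.7029°, so α ≈ 57.4059°.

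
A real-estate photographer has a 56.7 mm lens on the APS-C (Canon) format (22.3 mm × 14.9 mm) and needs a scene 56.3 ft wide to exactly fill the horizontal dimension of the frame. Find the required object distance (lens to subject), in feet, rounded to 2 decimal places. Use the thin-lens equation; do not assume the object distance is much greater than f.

W: 56.3 ft × 304.8 mm/ft = 17160.24 mm.
Magnification m = w/W = dᵢ/dₒ; combined with 1/f = 1/dₒ + 1/dᵢ this gives dₒ = f·(1 + W/w).
dₒ = 56.7 mm × (1 + 17160.2/22.3) = 56.7 × 770.5175 ≈ 43688.340 mm = 43688.340/304.8 ft = 143.334 ft.

143.33 ft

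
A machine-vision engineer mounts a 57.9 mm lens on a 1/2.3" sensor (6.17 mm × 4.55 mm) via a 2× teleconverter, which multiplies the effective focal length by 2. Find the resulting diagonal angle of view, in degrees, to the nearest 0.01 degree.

Effective focal length f = 57.9 × 2 = 115.8 mm.
Sensor diagonal = √(6.17² + 4.55²) = √58.7714 ≈ 7.6663 mm.
α = 2·arctan(7.666 / (2 × 115.8)) = 2·arctan(0.03310) ≈ 3.7917°.

3.79°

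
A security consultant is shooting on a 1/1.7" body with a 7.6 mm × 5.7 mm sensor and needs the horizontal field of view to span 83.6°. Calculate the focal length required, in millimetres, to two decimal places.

From α = 2·arctan(w/2f) we get f = w / (2·tan(α/2)).
With w = 7.6 mm and α/2 = 41.8°, tan(α/2) ≈ 0.89410, so f ≈ 7.6 / 1.78821 ≈ 4.2501 mm.

4.25 mm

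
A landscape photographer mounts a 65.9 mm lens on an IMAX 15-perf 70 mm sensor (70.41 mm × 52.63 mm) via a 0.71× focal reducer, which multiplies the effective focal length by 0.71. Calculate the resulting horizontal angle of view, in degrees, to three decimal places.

Effective focal length f = 65.9 × 0.71 = 46.789 mm.
α = 2·arctan(70.41 / (2 × 46.789)) = 2·arctan(0.75242) ≈ 73.9171°.

73.917°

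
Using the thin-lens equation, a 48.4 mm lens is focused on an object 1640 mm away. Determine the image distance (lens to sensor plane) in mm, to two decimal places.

49.87 mm

1/dᵢ = 1/f − 1/dₒ = 1/48.4 − 1/1640 = 0.0200514 mm⁻¹.
dᵢ = 1/0.0200514 ≈ 49.8718 mm.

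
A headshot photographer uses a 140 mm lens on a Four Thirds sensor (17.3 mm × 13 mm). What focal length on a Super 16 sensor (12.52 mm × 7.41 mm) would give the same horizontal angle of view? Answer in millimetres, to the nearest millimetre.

101 mm

Equal angle of view means equal width/f ratio, so f₂ = f₁ · (width₂/width₁) = 140 × 12.52/17.3.
f₂ = 140 × 0.72370 ≈ 101.318 mm.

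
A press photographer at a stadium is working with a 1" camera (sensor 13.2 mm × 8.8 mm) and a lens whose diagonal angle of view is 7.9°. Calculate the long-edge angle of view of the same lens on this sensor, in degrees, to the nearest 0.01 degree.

6.58°

Sensor diagonal = √(13.2² + 8.8²) = √251.6800 ≈ 15.8644 mm.
From the diagonal AOV: f = 15.8644 / (2·tan(3.95°)) = 15.8644 / 0.13810 ≈ 114.8765 mm.
Long-edge AOV = 2·arctan(13.2 / (2 × 114.8765)) = 2·arctan(0.05745) ≈ 6.5764°.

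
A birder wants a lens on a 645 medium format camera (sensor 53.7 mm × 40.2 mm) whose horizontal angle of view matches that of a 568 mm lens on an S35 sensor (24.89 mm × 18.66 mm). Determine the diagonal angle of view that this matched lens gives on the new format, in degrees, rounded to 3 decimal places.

Equal horizontal AOV ⇒ f₂ = f₁ · 53.7/24.89 = 568 × 2.15749 ≈ 1225.4560 mm.
Sensor diagonal = √(53.7² + 40.2²) = √4499.7300 ≈ 67.0800 mm.
Diagonal AOV on the new format = 2·arctan(67.0800 / (2 × 1225.4560)) = 2·arctan(0.02737) ≈ 3.1355°.

3.136°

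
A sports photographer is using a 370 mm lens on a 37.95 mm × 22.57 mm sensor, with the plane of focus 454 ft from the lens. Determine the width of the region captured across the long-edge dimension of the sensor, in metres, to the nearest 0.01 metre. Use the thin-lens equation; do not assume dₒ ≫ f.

dₒ: 454 ft × 304.8 mm/ft = 138379.20 mm.
Similar triangles through the lens centre give W/dₒ = w/dᵢ; with 1/f = 1/dₒ + 1/dᵢ this gives W = w·(dₒ − f)/f.
W = 37.95 mm × (138379 − 370) / 370 = 37.95 × 372.9978 ≈ 14155.267 mm = 14.1553 m.

14.16 m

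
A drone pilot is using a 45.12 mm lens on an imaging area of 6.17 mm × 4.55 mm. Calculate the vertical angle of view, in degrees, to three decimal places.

Angle of view α = 2·arctan(h/2f) with h = 4.55 mm and f = 45.12 mm.
h/2f = 0.05042; arctan(0.05042) ≈ 2.8865°, so α ≈ 5.7729°.

5.773°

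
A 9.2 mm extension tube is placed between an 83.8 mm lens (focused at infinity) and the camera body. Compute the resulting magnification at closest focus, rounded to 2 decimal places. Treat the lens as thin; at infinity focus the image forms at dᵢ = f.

The tube moves the image plane from f to f + e, so dᵢ = 83.8 + 9.2 = 93 mm. Focus is achieved when 1/f = 1/dₒ + 1/dᵢ, giving dₒ = 1/(1/f − 1/(f+e)).
Magnification m = dᵢ/dₒ = (f+e)·(1/f − 1/(f+e)) = e/f = 9.2/83.8 ≈ 0.1098.

0.11×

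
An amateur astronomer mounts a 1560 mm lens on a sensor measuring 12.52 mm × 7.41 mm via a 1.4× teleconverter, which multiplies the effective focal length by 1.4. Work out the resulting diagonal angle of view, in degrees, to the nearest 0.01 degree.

Effective focal length f = 1560 × 1.4 = 2184 mm.
Sensor diagonal = √(12.52² + 7.41²) = √211.6585 ≈ 14.5485 mm.
α = 2·arctan(14.548 / (2 × 2184)) = 2·arctan(0.00333) ≈ 0.3817°.

0.38°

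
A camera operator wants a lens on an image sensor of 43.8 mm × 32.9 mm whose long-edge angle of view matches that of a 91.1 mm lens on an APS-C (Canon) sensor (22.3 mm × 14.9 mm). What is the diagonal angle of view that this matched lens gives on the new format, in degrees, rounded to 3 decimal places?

Equal long-edge AOV ⇒ f₂ = f₁ · 43.8/22.3 = 91.1 × 1.96413 ≈ 178.9318 mm.
Sensor diagonal = √(43.8² + 32.9²) = √3000.8500 ≈ 54.7800 mm.
Diagonal AOV on the new format = 2·arctan(54.7800 / (2 × 178.9318)) = 2·arctan(0.15308) ≈ 17.4060°.

17.406°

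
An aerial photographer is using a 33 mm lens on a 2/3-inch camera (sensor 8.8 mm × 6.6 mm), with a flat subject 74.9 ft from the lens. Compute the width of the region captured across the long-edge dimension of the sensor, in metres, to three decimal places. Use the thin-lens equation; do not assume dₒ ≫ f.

dₒ: 74.9 ft × 304.8 mm/ft = 22829.52 mm.
Similar triangles through the lens centre give W/dₒ = w/dᵢ; with 1/f = 1/dₒ + 1/dᵢ this gives W = w·(dₒ − f)/f.
W = 8.8 mm × (22829.5 − 33) / 33 = 8.8 × 690.8036 ≈ 6079.072 mm = 6.07907 m.

6.079 m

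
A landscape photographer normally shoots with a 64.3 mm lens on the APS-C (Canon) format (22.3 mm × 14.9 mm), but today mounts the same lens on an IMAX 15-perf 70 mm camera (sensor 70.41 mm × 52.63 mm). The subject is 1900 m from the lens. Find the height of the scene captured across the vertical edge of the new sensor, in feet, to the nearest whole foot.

The focal length stays 64.3 mm; the relevant sensor dimension is now h = 52.63 mm. Object distance dₒ = 1900 m = 1.9e+06 mm.
Thin-lens field height W = h·(dₒ − f)/f = 52.63 × (1.9e+06 − 64.3)/64.3 ≈ 1555110.667 mm = 1555110.667/304.8 ft = 5102.07 ft.

5102 ft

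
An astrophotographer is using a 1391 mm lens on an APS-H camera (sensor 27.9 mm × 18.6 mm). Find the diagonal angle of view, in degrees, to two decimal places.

Sensor diagonal = √(27.9² + 18.6²) = √1124.3700 ≈ 33.5316 mm.
Angle of view α = 2·arctan(d/2f) with d = 33.5316 mm and f = 1391 mm.
d/2f = 0.01205; arctan(0.01205) ≈ 0.6906°, so α ≈ 1.3811°.

1.38°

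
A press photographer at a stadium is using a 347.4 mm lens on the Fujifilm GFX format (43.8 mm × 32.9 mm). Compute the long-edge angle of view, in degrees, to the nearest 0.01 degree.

7.21°

Angle of view α = 2·arctan(w/2f) with w = 43.8 mm and f = 347.4 mm.
w/2f = 0.06304; arctan(0.06304) ≈ 3.6071°, so α ≈ 7.2143°.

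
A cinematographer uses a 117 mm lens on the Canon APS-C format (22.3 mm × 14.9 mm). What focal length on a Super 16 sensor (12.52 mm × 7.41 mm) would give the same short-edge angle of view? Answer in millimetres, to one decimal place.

58.2 mm

Equal angle of view means equal height/f ratio, so f₂ = f₁ · (height₂/height₁) = 117 × 7.41/14.9.
f₂ = 117 × 0.49732 ≈ 58.186 mm.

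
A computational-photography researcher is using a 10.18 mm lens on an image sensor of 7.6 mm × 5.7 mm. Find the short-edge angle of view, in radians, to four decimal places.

Angle of view α = 2·arctan(h/2f) with h = 5.7 mm and f = 10.18 mm.
h/2f = 0.27996; arctan(0.27996) ≈ 0.2730 rad, so α ≈ 0.5459 rad.

0.5459 rad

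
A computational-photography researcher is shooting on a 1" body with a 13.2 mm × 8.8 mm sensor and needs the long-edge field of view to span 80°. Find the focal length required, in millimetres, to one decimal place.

From α = 2·arctan(w/2f) we get f = w / (2·tan(α/2)).
With w = 13.2 mm and α/2 = 40°, tan(α/2) ≈ 0.83910, so f ≈ 13.2 / 1.67820 ≈ 7.8656 mm.

7.9 mm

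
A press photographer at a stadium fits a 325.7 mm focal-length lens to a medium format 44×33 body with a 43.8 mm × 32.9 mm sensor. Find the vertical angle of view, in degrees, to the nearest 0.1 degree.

5.8°

Angle of view α = 2·arctan(h/2f) with h = 32.9 mm and f = 325.7 mm.
h/2f = 0.05051; arctan(0.05051) ≈ 2.8914°, so α ≈ 5.7827°.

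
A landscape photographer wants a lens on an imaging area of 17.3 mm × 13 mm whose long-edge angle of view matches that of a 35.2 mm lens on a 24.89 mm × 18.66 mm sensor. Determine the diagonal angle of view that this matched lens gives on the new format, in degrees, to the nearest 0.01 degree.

47.71°

Equal long-edge AOV ⇒ f₂ = f₁ · 17.3/24.89 = 35.2 × 0.69506 ≈ 24.4661 mm.
Sensor diagonal = √(17.3² + 13²) = √468.2900 ≈ 21.6400 mm.
Diagonal AOV on the new format = 2·arctan(21.6400 / (2 × 24.4661)) = 2·arctan(0.44225) ≈ 47.7144°.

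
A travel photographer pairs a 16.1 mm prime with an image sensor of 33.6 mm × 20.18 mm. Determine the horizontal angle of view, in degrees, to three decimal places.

92.438°

Angle of view α = 2·arctan(w/2f) with w = 33.6 mm and f = 16.1 mm.
w/2f = 1.04348; arctan(1.04348) ≈ 46.2189°, so α ≈ 92.4378°.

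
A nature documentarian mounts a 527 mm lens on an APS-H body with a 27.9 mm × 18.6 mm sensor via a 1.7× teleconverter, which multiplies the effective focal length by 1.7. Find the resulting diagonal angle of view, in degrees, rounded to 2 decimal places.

2.14°

Effective focal length f = 527 × 1.7 = 895.9 mm.
Sensor diagonal = √(27.9² + 18.6²) = √1124.3700 ≈ 33.5316 mm.
α = 2·arctan(33.532 / (2 × 895.9)) = 2·arctan(0.01871) ≈ 2.1442°.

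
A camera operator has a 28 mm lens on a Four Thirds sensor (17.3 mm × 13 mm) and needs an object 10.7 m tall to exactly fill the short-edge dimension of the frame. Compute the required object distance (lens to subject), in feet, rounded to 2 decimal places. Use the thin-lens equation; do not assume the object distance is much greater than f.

W: 10.7 m = 10700 mm.
Magnification m = h/W = dᵢ/dₒ; combined with 1/f = 1/dₒ + 1/dᵢ this gives dₒ = f·(1 + W/h).
dₒ = 28 mm × (1 + 10700/13) = 28 × 824.0769 ≈ 23074.154 mm = 23074.154/304.8 ft = 75.7026 ft.

75.70 ft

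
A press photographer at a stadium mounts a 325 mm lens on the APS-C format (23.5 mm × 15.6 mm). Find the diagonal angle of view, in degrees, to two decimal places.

Sensor diagonal = √(23.5² + 15.6²) = √795.6100 ≈ 28.2066 mm.
Angle of view α = 2·arctan(d/2f) with d = 28.2066 mm and f = 325 mm.
d/2f = 0.04339; arctan(0.04339) ≈ 2.4848°, so α ≈ 4.9695°.

4.97°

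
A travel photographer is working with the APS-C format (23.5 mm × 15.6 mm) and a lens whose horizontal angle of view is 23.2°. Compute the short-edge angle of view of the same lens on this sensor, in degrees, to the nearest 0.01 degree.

15.52°

From the horizontal AOV: f = 23.5 / (2·tan(11.6°)) = 23.5 / 0.41054 ≈ 57.2415 mm.
Short-edge AOV = 2·arctan(15.6 / (2 × 57.2415)) = 2·arctan(0.13626) ≈ 15.5192°.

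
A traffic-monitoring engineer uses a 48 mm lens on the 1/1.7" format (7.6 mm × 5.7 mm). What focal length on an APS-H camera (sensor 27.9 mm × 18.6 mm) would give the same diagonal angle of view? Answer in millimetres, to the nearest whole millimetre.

169 mm

Sensor diagonal = √(7.6² + 5.7²) = √90.2500 ≈ 9.5000 mm.
Sensor diagonal = √(27.9² + 18.6²) = √1124.3700 ≈ 33.5316 mm.
Equal angle of view means equal diagonal/f ratio, so f₂ = f₁ · (diagonal₂/diagonal₁) = 48 × 33.5316/9.5000.
f₂ = 48 × 3.52964 ≈ 169.423 mm.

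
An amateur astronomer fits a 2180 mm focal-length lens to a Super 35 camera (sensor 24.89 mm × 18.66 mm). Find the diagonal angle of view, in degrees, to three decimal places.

0.818°

Sensor diagonal = √(24.89² + 18.66²) = √967.7077 ≈ 31.1080 mm.
Angle of view α = 2·arctan(d/2f) with d = 31.1080 mm and f = 2180 mm.
d/2f = 0.00713; arctan(0.00713) ≈ 0.4088°, so α ≈ 0.8176°.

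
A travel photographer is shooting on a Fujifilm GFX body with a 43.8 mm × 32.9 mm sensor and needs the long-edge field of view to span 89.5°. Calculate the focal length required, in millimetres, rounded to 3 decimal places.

From α = 2·arctan(w/2f) we get f = w / (2·tan(α/2)).
With w = 43.8 mm and α/2 = 44.75°, tan(α/2) ≈ 0.99131, so f ≈ 43.8 / 1.98262 ≈ 22.0920 mm.

22.092 mm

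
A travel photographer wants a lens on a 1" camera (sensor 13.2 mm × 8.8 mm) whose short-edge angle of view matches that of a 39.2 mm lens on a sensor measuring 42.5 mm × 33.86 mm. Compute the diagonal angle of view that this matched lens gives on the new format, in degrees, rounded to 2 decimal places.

Equal short-edge AOV ⇒ f₂ = f₁ · 8.8/33.86 = 39.2 × 0.25989 ≈ 10.1878 mm.
Sensor diagonal = √(13.2² + 8.8²) = √251.6800 ≈ 15.8644 mm.
Diagonal AOV on the new format = 2·arctan(15.8644 / (2 × 10.1878)) = 2·arctan(0.77860) ≈ 75.8084°.

75.81°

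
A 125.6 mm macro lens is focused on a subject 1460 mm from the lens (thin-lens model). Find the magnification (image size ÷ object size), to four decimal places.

Thin lens: 1/f = 1/dₒ + 1/dᵢ → 1/dᵢ = 1/125.6 − 1/1460 = 0.0072769 mm⁻¹, so dᵢ ≈ 137.4221 mm.
Magnification m = dᵢ/dₒ = 137.4221/1460 ≈ 0.09412.

0.0941×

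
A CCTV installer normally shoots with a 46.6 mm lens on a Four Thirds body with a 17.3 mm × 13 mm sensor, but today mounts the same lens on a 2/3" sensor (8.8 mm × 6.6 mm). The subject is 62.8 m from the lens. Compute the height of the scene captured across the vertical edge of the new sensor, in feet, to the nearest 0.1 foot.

29.2 ft

The focal length stays 46.6 mm; the relevant sensor dimension is now h = 6.6 mm. Object distance dₒ = 62.8 m = 62800 mm.
Thin-lens field height W = h·(dₒ − f)/f = 6.6 × (62800 − 46.6)/46.6 ≈ 8887.821 mm = 8887.821/304.8 ft = 29.1595 ft.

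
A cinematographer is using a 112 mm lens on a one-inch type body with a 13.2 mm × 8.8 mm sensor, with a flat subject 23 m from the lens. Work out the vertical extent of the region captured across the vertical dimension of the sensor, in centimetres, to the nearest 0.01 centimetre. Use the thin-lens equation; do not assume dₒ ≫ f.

dₒ: 23 m = 23000 mm.
Similar triangles through the lens centre give W/dₒ = h/dᵢ; with 1/f = 1/dₒ + 1/dᵢ this gives W = h·(dₒ − f)/f.
W = 8.8 mm × (23000 − 112) / 112 = 8.8 × 204.3571 ≈ 1798.343 mm = 179.834 cm.

179.83 cm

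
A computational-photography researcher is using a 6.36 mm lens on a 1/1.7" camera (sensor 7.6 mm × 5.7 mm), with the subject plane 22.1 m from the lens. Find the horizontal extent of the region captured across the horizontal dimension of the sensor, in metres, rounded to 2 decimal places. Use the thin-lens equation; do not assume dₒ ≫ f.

dₒ: 22.1 m = 22100 mm.
Similar triangles through the lens centre give W/dₒ = w/dᵢ; with 1/f = 1/dₒ + 1/dᵢ this gives W = w·(dₒ − f)/f.
W = 7.6 mm × (22100 − 6.36) / 6.36 = 7.6 × 3473.8428 ≈ 26401.205 mm = 26.4012 m.

26.40 m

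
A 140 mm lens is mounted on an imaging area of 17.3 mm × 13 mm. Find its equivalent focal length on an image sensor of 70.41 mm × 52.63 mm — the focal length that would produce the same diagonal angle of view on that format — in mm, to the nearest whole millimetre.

Sensor diagonal = √(17.3² + 13²) = √468.2900 ≈ 21.6400 mm.
Sensor diagonal = √(70.41² + 52.63²) = √7727.4850 ≈ 87.9061 mm.
Equal angle of view means equal diagonal/f ratio, so f₂ = f₁ · (diagonal₂/diagonal₁) = 140 × 87.9061/21.6400.
f₂ = 140 × 4.06220 ≈ 568.708 mm.

569 mm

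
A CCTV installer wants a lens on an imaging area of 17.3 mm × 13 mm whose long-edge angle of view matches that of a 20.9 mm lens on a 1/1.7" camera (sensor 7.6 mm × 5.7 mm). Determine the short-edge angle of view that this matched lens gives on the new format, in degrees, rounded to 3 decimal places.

15.560°

Equal long-edge AOV ⇒ f₂ = f₁ · 17.3/7.6 = 20.9 × 2.27632 ≈ 47.5750 mm.
Short-edge AOV on the new format = 2·arctan(13 / (2 × 47.5750)) = 2·arctan(0.13663) ≈ 15.5599°.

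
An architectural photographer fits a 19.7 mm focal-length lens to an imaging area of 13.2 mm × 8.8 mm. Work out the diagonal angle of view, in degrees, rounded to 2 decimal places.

Sensor diagonal = √(13.2² + 8.8²) = √251.6800 ≈ 15.8644 mm.
Angle of view α = 2·arctan(d/2f) with d = 15.8644 mm and f = 19.7 mm.
d/2f = 0.40265; arctan(0.40265) ≈ 21.9322°, so α ≈ 43.8644°.

43.86°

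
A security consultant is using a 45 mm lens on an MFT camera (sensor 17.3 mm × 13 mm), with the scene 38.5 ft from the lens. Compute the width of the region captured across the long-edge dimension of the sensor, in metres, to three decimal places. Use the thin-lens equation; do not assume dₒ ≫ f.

4.494 m

dₒ: 38.5 ft × 304.8 mm/ft = 11734.80 mm.
Similar triangles through the lens centre give W/dₒ = w/dᵢ; with 1/f = 1/dₒ + 1/dᵢ this gives W = w·(dₒ − f)/f.
W = 17.3 mm × (11734.8 − 45) / 45 = 17.3 × 259.7733 ≈ 4494.079 mm = 4.49408 m.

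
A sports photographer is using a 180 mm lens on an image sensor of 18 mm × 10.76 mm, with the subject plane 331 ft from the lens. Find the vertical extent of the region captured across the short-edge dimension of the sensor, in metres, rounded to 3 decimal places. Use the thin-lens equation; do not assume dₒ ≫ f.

dₒ: 331 ft × 304.8 mm/ft = 100888.80 mm.
Similar triangles through the lens centre give W/dₒ = h/dᵢ; with 1/f = 1/dₒ + 1/dᵢ this gives W = h·(dₒ − f)/f.
W = 10.76 mm × (100889 − 180) / 180 = 10.76 × 559.4933 ≈ 6020.148 mm = 6.02015 m.

6.020 m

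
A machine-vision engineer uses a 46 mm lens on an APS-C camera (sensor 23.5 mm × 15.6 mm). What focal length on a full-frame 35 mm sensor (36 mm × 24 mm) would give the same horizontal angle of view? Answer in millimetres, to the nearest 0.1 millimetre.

70.5 mm

Equal angle of view means equal width/f ratio, so f₂ = f₁ · (width₂/width₁) = 46 × 36/23.5.
f₂ = 46 × 1.53191 ≈ 70.468 mm.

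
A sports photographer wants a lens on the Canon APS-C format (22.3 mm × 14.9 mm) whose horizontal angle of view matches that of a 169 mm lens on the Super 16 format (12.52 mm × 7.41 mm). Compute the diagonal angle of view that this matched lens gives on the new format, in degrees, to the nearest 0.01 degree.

Equal horizontal AOV ⇒ f₂ = f₁ · 22.3/12.52 = 169 × 1.78115 ≈ 301.0144 mm.
Sensor diagonal = √(22.3² + 14.9²) = √719.3000 ≈ 26.8198 mm.
Diagonal AOV on the new format = 2·arctan(26.8198 / (2 × 301.0144)) = 2·arctan(0.04455) ≈ 5.1016°.

5.10°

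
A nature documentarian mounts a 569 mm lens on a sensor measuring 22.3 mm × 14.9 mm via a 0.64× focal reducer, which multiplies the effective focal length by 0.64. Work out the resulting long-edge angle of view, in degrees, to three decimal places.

Effective focal length f = 569 × 0.64 = 364.16 mm.
α = 2·arctan(22.3 / (2 × 364.16)) = 2·arctan(0.03062) ≈ 3.5075°.

3.508°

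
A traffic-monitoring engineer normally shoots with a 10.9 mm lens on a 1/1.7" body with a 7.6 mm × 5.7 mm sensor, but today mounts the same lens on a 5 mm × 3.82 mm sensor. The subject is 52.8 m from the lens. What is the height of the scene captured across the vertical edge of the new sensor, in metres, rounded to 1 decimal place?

18.5 m

The focal length stays 10.9 mm; the relevant sensor dimension is now h = 3.82 mm. Object distance dₒ = 52.8 m = 52800 mm.
Thin-lens field height W = h·(dₒ − f)/f = 3.82 × (52800 − 10.9)/10.9 ≈ 18500.400 mm = 18.5004 m.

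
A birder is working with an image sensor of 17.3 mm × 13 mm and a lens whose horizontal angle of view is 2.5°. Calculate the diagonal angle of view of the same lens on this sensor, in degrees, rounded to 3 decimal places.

From the horizontal AOV: f = 17.3 / (2·tan(1.25°)) = 17.3 / 0.04364 ≈ 396.4239 mm.
Sensor diagonal = √(17.3² + 13²) = √468.2900 ≈ 21.6400 mm.
Diagonal AOV = 2·arctan(21.6400 / (2 × 396.4239)) = 2·arctan(0.02729) ≈ 3.1269°.

3.127°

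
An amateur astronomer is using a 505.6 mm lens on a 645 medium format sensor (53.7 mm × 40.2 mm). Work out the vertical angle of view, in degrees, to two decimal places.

4.55°

Angle of view α = 2·arctan(h/2f) with h = 40.2 mm and f = 505.6 mm.
h/2f = 0.03975; arctan(0.03975) ≈ 2.2766°, so α ≈ 4.5532°.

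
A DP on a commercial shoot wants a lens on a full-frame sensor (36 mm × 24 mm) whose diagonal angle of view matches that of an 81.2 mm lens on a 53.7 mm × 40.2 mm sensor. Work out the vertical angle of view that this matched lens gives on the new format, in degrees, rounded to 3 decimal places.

25.810°

Sensor diagonal = √(53.7² + 40.2²) = √4499.7300 ≈ 67.0800 mm.
Sensor diagonal = √(36² + 24²) = √1872.0000 ≈ 43.2666 mm.
Equal diagonal AOV ⇒ f₂ = f₁ · 43.2666/67.0800 = 81.2 × 0.64500 ≈ 52.3740 mm.
Vertical AOV on the new format = 2·arctan(24 / (2 × 52.3740)) = 2·arctan(0.22912) ≈ 25.8099°.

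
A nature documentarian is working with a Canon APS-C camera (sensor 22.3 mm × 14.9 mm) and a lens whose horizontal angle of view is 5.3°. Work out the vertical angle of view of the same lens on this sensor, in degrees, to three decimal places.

3.543°

From the horizontal AOV: f = 22.3 / (2·tan(2.65°)) = 22.3 / 0.09257 ≈ 240.9028 mm.
Vertical AOV = 2·arctan(14.9 / (2 × 240.9028)) = 2·arctan(0.03093) ≈ 3.5427°.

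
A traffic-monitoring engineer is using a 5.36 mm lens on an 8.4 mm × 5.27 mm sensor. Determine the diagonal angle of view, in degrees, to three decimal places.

85.539°

Sensor diagonal = √(8.4² + 5.27²) = √98.3329 ≈ 9.9163 mm.
Angle of view α = 2·arctan(d/2f) with d = 9.9163 mm and f = 5.36 mm.
d/2f = 0.92503; arctan(0.92503) ≈ 42.7697°, so α ≈ 85.5393°.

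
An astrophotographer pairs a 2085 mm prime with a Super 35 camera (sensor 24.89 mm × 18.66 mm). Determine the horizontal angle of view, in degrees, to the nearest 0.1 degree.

Angle of view α = 2·arctan(w/2f) with w = 24.89 mm and f = 2085 mm.
w/2f = 0.00597; arctan(0.00597) ≈ 0.3420°, so α ≈ 0.6840°.

0.7°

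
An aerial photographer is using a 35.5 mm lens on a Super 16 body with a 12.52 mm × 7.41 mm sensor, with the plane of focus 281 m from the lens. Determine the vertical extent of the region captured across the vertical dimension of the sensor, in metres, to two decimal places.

58.65 m

dₒ: 281 m = 281000 mm.
Similar triangles through the lens centre give W/dₒ = h/dᵢ; with 1/f = 1/dₒ + 1/dᵢ this gives W = h·(dₒ − f)/f.
W = 7.41 mm × (281000 − 35.5) / 35.5 = 7.41 × 7914.4930 ≈ 58646.393 mm = 58.6464 m.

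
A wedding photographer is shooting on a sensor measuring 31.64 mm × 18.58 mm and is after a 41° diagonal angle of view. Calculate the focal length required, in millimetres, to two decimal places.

49.07 mm

Sensor diagonal = √(31.64² + 18.58²) = √1346.3060 ≈ 36.6920 mm.
From α = 2·arctan(d/2f) we get f = d / (2·tan(α/2)).
With d = 36.6920 mm and α/2 = 20.5°, tan(α/2) ≈ 0.37388, so f ≈ 36.6920 / 0.74777 ≈ 49.0687 mm.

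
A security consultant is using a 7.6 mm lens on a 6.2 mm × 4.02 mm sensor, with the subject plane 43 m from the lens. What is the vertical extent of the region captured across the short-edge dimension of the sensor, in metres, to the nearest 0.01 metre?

22.74 m

dₒ: 43 m = 43000 mm.
Similar triangles through the lens centre give W/dₒ = h/dᵢ; with 1/f = 1/dₒ + 1/dᵢ this gives W = h·(dₒ − f)/f.
W = 4.02 mm × (43000 − 7.6) / 7.6 = 4.02 × 5656.8947 ≈ 22740.717 mm = 22.7407 m.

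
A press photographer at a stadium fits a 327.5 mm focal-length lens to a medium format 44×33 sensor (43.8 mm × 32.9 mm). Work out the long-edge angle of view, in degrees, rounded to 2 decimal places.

Angle of view α = 2·arctan(w/2f) with w = 43.8 mm and f = 327.5 mm.
w/2f = 0.06687; arctan(0.06687) ≈ 3.8257°, so α ≈ 7.6514°.

7.65°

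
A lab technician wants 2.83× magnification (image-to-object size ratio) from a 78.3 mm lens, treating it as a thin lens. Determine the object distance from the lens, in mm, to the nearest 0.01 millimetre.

105.97 mm

With m = dᵢ/dₒ and 1/f = 1/dₒ + 1/dᵢ, substituting dᵢ = m·dₒ gives 1/f = (1 + 1/m)/dₒ, hence dₒ = f·(1 + 1/m).
dₒ = 78.3 × (1 + 1/2.83) = 78.3 × 1.35336 ≈ 105.968 mm.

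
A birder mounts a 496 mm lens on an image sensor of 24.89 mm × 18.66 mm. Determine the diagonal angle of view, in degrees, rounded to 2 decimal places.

Sensor diagonal = √(24.89² + 18.66²) = √967.7077 ≈ 31.1080 mm.
Angle of view α = 2·arctan(d/2f) with d = 31.1080 mm and f = 496 mm.
d/2f = 0.03136; arctan(0.03136) ≈ 1.7961°, so α ≈ 3.5923°.

3.59°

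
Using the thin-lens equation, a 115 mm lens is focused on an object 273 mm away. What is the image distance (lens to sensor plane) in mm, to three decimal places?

1/dᵢ = 1/f − 1/dₒ = 1/115 − 1/273 = 0.0050326 mm⁻¹.
dᵢ = 1/0.0050326 ≈ 198.7025 mm.

198.703 mm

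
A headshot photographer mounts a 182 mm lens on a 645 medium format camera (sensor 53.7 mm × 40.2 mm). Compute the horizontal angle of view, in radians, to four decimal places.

0.2929 rad

Angle of view α = 2·arctan(w/2f) with w = 53.7 mm and f = 182 mm.
w/2f = 0.14753; arctan(0.14753) ≈ 0.1465 rad, so α ≈ 0.2929 rad.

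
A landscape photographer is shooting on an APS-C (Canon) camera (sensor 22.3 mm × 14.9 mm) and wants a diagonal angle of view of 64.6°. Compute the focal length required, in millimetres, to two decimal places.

Sensor diagonal = √(22.3² + 14.9²) = √719.3000 ≈ 26.8198 mm.
From α = 2·arctan(d/2f) we get f = d / (2·tan(α/2)).
With d = 26.8198 mm and α/2 = 32.3°, tan(α/2) ≈ 0.63217, so f ≈ 26.8198 / 1.26435 ≈ 21.2123 mm.

21.21 mm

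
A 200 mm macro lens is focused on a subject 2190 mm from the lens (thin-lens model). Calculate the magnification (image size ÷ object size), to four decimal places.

0.1005×

Thin lens: 1/f = 1/dₒ + 1/dᵢ → 1/dᵢ = 1/200 − 1/2190 = 0.0045434 mm⁻¹, so dᵢ ≈ 220.1005 mm.
Magnification m = dᵢ/dₒ = 220.1005/2190 ≈ 0.10050.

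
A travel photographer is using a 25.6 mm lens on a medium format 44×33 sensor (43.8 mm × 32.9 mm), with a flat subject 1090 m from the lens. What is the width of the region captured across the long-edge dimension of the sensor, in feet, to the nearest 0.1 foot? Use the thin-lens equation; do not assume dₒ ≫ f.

6118.4 ft

dₒ: 1090 m = 1.09e+06 mm.
Similar triangles through the lens centre give W/dₒ = w/dᵢ; with 1/f = 1/dₒ + 1/dᵢ this gives W = w·(dₒ − f)/f.
W = 43.8 mm × (1.09e+06 − 25.6) / 25.6 = 43.8 × 42577.1250 ≈ 1864878.075 mm = 1864878.075/304.8 ft = 6118.37 ft.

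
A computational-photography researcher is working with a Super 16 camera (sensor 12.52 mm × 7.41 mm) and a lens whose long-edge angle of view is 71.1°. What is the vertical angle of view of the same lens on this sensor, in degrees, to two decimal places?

From the long-edge AOV: f = 12.52 / (2·tan(35.55°)) = 12.52 / 1.42922 ≈ 8.7600 mm.
Vertical AOV = 2·arctan(7.41 / (2 × 8.7600)) = 2·arctan(0.42294) ≈ 45.8513°.

45.85°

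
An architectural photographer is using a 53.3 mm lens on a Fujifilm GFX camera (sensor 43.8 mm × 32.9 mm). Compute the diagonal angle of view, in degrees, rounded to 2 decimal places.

54.40°

Sensor diagonal = √(43.8² + 32.9²) = √3000.8500 ≈ 54.7800 mm.
Angle of view α = 2·arctan(d/2f) with d = 54.7800 mm and f = 53.3 mm.
d/2f = 0.51388; arctan(0.51388) ≈ 27.1979°, so α ≈ 54.3958°.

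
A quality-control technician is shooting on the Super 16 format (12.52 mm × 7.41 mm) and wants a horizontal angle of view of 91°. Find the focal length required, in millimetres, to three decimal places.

From α = 2·arctan(w/2f) we get f = w / (2·tan(α/2)).
With w = 12.52 mm and α/2 = 45.5°, tan(α/2) ≈ 1.01761, so f ≈ 12.52 / 2.03521 ≈ 6.1517 mm.

6.152 mm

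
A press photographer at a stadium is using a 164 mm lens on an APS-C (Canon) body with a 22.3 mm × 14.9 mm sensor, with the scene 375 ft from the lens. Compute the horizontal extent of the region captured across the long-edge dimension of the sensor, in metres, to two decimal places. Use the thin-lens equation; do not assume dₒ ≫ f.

15.52 m

dₒ: 375 ft × 304.8 mm/ft = 114300.00 mm.
Similar triangles through the lens centre give W/dₒ = w/dᵢ; with 1/f = 1/dₒ + 1/dᵢ this gives W = w·(dₒ − f)/f.
W = 22.3 mm × (114300 − 164) / 164 = 22.3 × 695.9512 ≈ 15519.712 mm = 15.5197 m.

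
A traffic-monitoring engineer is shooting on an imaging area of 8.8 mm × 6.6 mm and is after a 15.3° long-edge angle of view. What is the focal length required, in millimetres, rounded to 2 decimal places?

From α = 2·arctan(w/2f) we get f = w / (2·tan(α/2)).
With w = 8.8 mm and α/2 = 7.65°, tan(α/2) ≈ 0.13432, so f ≈ 8.8 / 0.26863 ≈ 32.7584 mm.

32.76 mm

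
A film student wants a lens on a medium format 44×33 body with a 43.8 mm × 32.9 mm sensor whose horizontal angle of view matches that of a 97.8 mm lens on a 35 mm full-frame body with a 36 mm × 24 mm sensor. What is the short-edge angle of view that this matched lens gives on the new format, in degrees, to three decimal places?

15.742°

Equal horizontal AOV ⇒ f₂ = f₁ · 43.8/36 = 97.8 × 1.21667 ≈ 118.9900 mm.
Short-edge AOV on the new format = 2·arctan(32.9 / (2 × 118.9900)) = 2·arctan(0.13825) ≈ 15.7421°.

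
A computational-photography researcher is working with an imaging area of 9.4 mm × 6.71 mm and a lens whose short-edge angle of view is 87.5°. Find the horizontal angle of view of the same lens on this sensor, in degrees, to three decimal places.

From the short-edge AOV: f = 6.71 / (2·tan(43.75°)) = 6.71 / 1.91458 ≈ 3.5047 mm.
Horizontal AOV = 2·arctan(9.4 / (2 × 3.5047)) = 2·arctan(1.34106) ≈ 106.5780°.

106.578°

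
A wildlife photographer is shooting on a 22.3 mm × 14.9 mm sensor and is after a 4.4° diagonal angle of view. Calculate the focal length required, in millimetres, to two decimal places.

349.07 mm

Sensor diagonal = √(22.3² + 14.9²) = √719.3000 ≈ 26.8198 mm.
From α = 2·arctan(d/2f) we get f = d / (2·tan(α/2)).
With d = 26.8198 mm and α/2 = 2.2°, tan(α/2) ≈ 0.03842, so f ≈ 26.8198 / 0.07683 ≈ 349.0692 mm.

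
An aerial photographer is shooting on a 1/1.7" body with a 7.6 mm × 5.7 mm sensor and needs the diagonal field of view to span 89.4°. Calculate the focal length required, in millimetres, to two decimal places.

Sensor diagonal = √(7.6² + 5.7²) = √90.2500 ≈ 9.5000 mm.
From α = 2·arctan(d/2f) we get f = d / (2·tan(α/2)).
With d = 9.5000 mm and α/2 = 44.7°, tan(α/2) ≈ 0.98958, so f ≈ 9.5000 / 1.97916 ≈ 4.8000 mm.

4.80 mm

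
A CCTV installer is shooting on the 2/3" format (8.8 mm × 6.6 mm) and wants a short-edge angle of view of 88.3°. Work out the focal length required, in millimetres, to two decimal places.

From α = 2·arctan(h/2f) we get f = h / (2·tan(α/2)).
With h = 6.6 mm and α/2 = 44.15°, tan(α/2) ≈ 0.97076, so f ≈ 6.6 / 1.94152 ≈ 3.3994 mm.

3.40 mm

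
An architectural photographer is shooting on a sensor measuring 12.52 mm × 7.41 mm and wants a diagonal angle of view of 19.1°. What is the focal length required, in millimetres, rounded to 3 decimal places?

43.237 mm

Sensor diagonal = √(12.52² + 7.41²) = √211.6585 ≈ 14.5485 mm.
From α = 2·arctan(d/2f) we get f = d / (2·tan(α/2)).
With d = 14.5485 mm and α/2 = 9.55°, tan(α/2) ≈ 0.16824, so f ≈ 14.5485 / 0.33648 ≈ 43.2373 mm.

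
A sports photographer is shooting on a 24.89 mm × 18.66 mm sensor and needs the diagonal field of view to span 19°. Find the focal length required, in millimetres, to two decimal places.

92.95 mm

Sensor diagonal = √(24.89² + 18.66²) = √967.7077 ≈ 31.1080 mm.
From α = 2·arctan(d/2f) we get f = d / (2·tan(α/2)).
With d = 31.1080 mm and α/2 = 9.5°, tan(α/2) ≈ 0.16734, so f ≈ 31.1080 / 0.33469 ≈ 92.9470 mm.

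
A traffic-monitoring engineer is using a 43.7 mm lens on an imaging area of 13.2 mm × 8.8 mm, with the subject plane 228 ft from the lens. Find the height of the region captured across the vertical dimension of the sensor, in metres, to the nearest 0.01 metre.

dₒ: 228 ft × 304.8 mm/ft = 69494.40 mm.
Similar triangles through the lens centre give W/dₒ = h/dᵢ; with 1/f = 1/dₒ + 1/dᵢ this gives W = h·(dₒ − f)/f.
W = 8.8 mm × (69494.4 − 43.7) / 43.7 = 8.8 × 1589.2608 ≈ 13985.495 mm = 13.9855 m.

13.99 m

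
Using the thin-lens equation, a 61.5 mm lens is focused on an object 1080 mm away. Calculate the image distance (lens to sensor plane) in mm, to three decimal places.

1/dᵢ = 1/f − 1/dₒ = 1/61.5 − 1/1080 = 0.0153342 mm⁻¹.
dᵢ = 1/0.0153342 ≈ 65.2135 mm.

65.214 mm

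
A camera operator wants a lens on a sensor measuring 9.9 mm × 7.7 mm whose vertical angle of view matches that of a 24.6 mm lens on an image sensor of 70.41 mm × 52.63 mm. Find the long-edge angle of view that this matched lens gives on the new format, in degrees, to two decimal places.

107.96°

Equal vertical AOV ⇒ f₂ = f₁ · 7.7/52.63 = 24.6 × 0.14630 ≈ 3.5991 mm.
Long-edge AOV on the new format = 2·arctan(9.9 / (2 × 3.5991)) = 2·arctan(1.37535) ≈ 107.9591°.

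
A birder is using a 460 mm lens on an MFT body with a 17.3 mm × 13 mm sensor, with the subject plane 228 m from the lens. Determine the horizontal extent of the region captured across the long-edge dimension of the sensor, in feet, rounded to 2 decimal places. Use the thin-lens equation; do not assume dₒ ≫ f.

dₒ: 228 m = 228000 mm.
Similar triangles through the lens centre give W/dₒ = w/dᵢ; with 1/f = 1/dₒ + 1/dᵢ this gives W = w·(dₒ − f)/f.
W = 17.3 mm × (228000 − 460) / 460 = 17.3 × 494.6522 ≈ 8557.483 mm = 8557.483/304.8 ft = 28.0757 ft.

28.08 ft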